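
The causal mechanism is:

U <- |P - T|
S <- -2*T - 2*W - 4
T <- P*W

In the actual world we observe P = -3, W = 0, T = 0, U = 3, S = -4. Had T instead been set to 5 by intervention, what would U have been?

8

The intervention breaks the incoming arrows to T: T <- P*W no longer applies, and T = 5.
U = |P - T|  [with P=-3, T=5]  = 8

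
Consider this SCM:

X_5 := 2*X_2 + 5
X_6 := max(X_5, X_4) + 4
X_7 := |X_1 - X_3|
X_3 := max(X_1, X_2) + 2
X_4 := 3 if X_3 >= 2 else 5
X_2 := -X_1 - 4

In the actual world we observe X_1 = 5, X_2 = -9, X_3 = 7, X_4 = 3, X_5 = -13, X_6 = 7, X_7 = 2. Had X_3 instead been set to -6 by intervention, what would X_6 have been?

9

The intervention breaks the incoming arrows to X_3: X_3 := max(X_1, X_2) + 2 no longer applies, and X_3 = -6.
X_2 = -X_1 - 4  [with X_1=5]  = -9
X_4 = 3 if X_3 >= 2 else 5  [with X_3=-6]  = 5
X_5 = 2*X_2 + 5  [with X_2=-9]  = -13
X_6 = max(X_5, X_4) + 4  [with X_5=-13, X_4=5]  = 9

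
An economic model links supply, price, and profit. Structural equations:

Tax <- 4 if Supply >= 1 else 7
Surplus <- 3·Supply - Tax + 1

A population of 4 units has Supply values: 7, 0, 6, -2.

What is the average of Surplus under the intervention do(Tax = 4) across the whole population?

5.25

The intervention sets Tax=4 in all 4 units regardless of Supply. Recomputing Surplus per unit gives 18, -3, 15, -9; average 5.25.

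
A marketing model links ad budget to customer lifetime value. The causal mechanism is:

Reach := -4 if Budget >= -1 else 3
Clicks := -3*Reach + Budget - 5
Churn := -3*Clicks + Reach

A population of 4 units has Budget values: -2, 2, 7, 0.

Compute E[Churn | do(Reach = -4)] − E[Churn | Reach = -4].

The intervention sets Reach=-4 in all 4 units regardless of Budget. Recomputing Churn per unit gives -19, -31, -46, -25; average -30.25.
E[Churn|Reach=-4] averages over only the 3 units with Reach=-4 (Budget = 2, 7, 0): Churn = -31, -46, -25, mean -34.
Difference = -30.25 − (-34) = 3.75.

3.75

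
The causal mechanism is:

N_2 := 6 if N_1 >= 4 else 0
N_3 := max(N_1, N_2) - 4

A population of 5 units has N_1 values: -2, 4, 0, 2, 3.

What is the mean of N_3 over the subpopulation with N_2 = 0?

-2.75

Observing N_2=0 restricts to units where N_2's equation naturally yields 0: N_1 ∈ {-2, 0, 2, 3}. In that subpopulation N_3 = -4, -4, -2, -1, mean -2.75.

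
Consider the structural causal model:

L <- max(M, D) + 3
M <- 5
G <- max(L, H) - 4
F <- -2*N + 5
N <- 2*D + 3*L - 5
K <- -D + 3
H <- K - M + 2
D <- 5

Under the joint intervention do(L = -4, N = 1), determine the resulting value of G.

-8

The joint intervention fixes L = -4, N = 1, removing each variable's own equation.
K = -D + 3  [with D=5]  = -2
H = K - M + 2  [with K=-2, M=5]  = -5
G = max(L, H) - 4  [with L=-4, H=-5]  = -8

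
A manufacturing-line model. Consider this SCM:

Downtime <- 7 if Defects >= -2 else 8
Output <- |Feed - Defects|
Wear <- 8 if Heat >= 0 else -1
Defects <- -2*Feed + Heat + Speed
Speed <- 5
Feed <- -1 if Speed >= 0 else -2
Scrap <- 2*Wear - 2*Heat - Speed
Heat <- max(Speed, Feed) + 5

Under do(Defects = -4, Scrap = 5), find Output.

Under do(Defects = -4, Scrap = 5), each intervened variable's structural equation is replaced by its fixed value.
Feed = -1 if Speed >= 0 else -2  [with Speed=5]  = -1
Output = |Feed - Defects|  [with Feed=-1, Defects=-4]  = 3

3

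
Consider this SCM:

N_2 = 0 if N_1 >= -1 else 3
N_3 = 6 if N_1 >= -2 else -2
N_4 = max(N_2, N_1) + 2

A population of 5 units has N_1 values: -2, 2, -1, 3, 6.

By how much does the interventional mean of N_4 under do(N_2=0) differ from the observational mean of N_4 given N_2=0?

do(N_2=0) breaks N_2's dependence on N_1. With N_2=0 fixed, N_4 across the units is 2, 4, 2, 5, 8, mean 4.2.
Observing N_2=0 restricts to units where N_2's equation naturally yields 0: N_1 ∈ {2, -1, 3, 6}. In that subpopulation N_4 = 4, 2, 5, 8, mean 4.75.
Difference = 4.2 − 4.75 = -0.55.

-0.55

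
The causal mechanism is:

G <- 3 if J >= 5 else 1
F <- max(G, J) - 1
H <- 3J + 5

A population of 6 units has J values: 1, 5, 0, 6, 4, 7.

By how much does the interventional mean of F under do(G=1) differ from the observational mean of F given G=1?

2

Every unit gets G=1 under the intervention. F values become 0, 4, 0, 5, 3, 6; E[F|do(G=1)] = 3.
Conditioning on G=1 selects the 3 unit(s) with J ∈ {1, 0, 4}. Their F values: 0, 0, 3. Mean = 1.
Difference = 3 − 1 = 2.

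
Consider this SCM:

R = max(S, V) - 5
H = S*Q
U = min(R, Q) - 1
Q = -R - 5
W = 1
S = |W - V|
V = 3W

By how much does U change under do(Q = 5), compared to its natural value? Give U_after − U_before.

The intervention breaks the incoming arrows to Q: Q = -R - 5 no longer applies, and Q = 5.
V = 3W  [with W=1]  = 3
S = |W - V|  [with W=1, V=3]  = 2
R = max(S, V) - 5  [with S=2, V=3]  = -2
U = min(R, Q) - 1  [with R=-2, Q=5]  = -3
Without intervention: V = 3W  [with W=1]  = 3; S = |W - V|  [with W=1, V=3]  = 2; R = max(S, V) - 5  [with S=2, V=3]  = -2; Q = -R - 5  [with R=-2]  = -3; U = min(R, Q) - 1  [with R=-2, Q=-3]  = -4.
Change = -3 − (-4) = 1.

1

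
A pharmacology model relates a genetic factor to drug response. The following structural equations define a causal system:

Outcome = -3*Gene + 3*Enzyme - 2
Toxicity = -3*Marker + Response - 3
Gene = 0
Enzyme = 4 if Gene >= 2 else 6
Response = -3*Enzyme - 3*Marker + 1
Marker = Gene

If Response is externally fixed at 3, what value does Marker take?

Under do(Response=3), the mechanism Response = -3*Enzyme - 3*Marker + 1 is discarded; Response is fixed at 3.
Since Marker is not a descendant of the intervened variable, it is unaffected.
Marker = Gene  [with Gene=0]  = 0

0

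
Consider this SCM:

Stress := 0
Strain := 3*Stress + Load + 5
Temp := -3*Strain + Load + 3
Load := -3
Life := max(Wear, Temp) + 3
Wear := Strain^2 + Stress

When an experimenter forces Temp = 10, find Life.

13

Under do(Temp=10), the mechanism Temp := -3*Strain + Load + 3 is discarded; Temp is fixed at 10.
Strain = 3*Stress + Load + 5  [with Stress=0, Load=-3]  = 2
Wear = Strain^2 + Stress  [with Strain=2, Stress=0]  = 4
Life = max(Wear, Temp) + 3  [with Wear=4, Temp=10]  = 13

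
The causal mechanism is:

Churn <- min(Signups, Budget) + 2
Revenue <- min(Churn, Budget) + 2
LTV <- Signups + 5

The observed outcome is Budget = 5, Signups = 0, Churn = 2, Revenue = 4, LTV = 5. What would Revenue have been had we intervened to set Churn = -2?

0

The intervention breaks the incoming arrows to Churn: Churn <- min(Signups, Budget) + 2 no longer applies, and Churn = -2.
Revenue = min(Churn, Budget) + 2  [with Churn=-2, Budget=5]  = 0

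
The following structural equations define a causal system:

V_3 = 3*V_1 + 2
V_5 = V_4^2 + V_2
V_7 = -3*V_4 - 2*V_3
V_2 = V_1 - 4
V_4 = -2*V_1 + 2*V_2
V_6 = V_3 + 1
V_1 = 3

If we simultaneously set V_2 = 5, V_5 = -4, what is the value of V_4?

The joint intervention fixes V_2 = 5, V_5 = -4, removing each variable's own equation.
V_4 = -2*V_1 + 2*V_2  [with V_1=3, V_2=5]  = 4

4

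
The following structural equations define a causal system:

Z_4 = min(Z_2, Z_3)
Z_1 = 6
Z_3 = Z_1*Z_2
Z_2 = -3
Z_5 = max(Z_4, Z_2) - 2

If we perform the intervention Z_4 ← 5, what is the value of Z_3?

Under do(Z_4=5), the mechanism Z_4 = min(Z_2, Z_3) is discarded; Z_4 is fixed at 5.
Since Z_3 is not a descendant of the intervened variable, it is unaffected.
Z_3 = Z_1*Z_2  [with Z_1=6, Z_2=-3]  = -18

-18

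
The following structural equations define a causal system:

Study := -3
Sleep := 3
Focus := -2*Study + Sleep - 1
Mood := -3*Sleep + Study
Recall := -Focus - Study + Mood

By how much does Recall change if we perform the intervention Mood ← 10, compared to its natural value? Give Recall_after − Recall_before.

22

Intervening sets Mood = 10 and removes its equation (Mood := -3*Sleep + Study).
Focus = -2*Study + Sleep - 1  [with Study=-3, Sleep=3]  = 8
Recall = -Focus - Study + Mood  [with Focus=8, Study=-3, Mood=10]  = 5
Without intervention: Focus = -2*Study + Sleep - 1  [with Study=-3, Sleep=3]  = 8; Mood = -3*Sleep + Study  [with Sleep=3, Study=-3]  = -12; Recall = -Focus - Study + Mood  [with Focus=8, Study=-3, Mood=-12]  = -17.
Change = 5 − (-17) = 22.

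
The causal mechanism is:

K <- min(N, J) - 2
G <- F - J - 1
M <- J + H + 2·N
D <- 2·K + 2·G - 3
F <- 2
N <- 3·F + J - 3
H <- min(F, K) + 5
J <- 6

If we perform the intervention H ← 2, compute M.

do(H=2) replaces the equation H <- min(F, K) + 5 with the constant H = 2.
N = 3·F + J - 3  [with F=2, J=6]  = 9
M = J + H + 2·N  [with J=6, H=2, N=9]  = 26

26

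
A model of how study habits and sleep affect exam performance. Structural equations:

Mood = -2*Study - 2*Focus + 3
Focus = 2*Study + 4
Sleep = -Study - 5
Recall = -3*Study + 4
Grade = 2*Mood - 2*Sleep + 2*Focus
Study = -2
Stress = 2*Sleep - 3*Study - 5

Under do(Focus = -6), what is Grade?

32

The intervention breaks the incoming arrows to Focus: Focus = 2*Study + 4 no longer applies, and Focus = -6.
Sleep = -Study - 5  [with Study=-2]  = -3
Mood = -2*Study - 2*Focus + 3  [with Study=-2, Focus=-6]  = 19
Grade = 2*Mood - 2*Sleep + 2*Focus  [with Mood=19, Sleep=-3, Focus=-6]  = 32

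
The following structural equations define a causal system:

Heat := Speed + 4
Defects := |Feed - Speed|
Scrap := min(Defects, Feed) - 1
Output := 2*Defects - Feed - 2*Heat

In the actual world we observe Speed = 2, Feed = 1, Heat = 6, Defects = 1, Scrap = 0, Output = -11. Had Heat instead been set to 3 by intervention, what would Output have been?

-5

The intervention breaks the incoming arrows to Heat: Heat := Speed + 4 no longer applies, and Heat = 3.
Defects = |Feed - Speed|  [with Feed=1, Speed=2]  = 1
Output = 2*Defects - Feed - 2*Heat  [with Defects=1, Feed=1, Heat=3]  = -5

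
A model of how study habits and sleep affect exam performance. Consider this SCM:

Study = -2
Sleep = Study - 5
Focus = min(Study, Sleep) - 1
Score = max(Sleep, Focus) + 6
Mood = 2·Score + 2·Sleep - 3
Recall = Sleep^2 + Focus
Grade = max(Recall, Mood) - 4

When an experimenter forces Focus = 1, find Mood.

-3

do(Focus=1) replaces the equation Focus = min(Study, Sleep) - 1 with the constant Focus = 1.
Sleep = Study - 5  [with Study=-2]  = -7
Score = max(Sleep, Focus) + 6  [with Sleep=-7, Focus=1]  = 7
Mood = 2·Score + 2·Sleep - 3  [with Score=7, Sleep=-7]  = -3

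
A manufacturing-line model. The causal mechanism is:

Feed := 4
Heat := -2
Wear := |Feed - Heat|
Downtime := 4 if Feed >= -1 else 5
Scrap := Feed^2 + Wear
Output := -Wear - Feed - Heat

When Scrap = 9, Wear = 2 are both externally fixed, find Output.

-4

The joint intervention fixes Scrap = 9, Wear = 2, removing each variable's own equation.
Output = -Wear - Feed - Heat  [with Wear=2, Feed=4, Heat=-2]  = -4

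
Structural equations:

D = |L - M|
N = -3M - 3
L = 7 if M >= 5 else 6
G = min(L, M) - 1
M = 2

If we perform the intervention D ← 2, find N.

-9

do(D=2) replaces the equation D = |L - M| with the constant D = 2.
N is not downstream of the intervention, so its value is determined by the original equations.
N = -3M - 3  [with M=2]  = -9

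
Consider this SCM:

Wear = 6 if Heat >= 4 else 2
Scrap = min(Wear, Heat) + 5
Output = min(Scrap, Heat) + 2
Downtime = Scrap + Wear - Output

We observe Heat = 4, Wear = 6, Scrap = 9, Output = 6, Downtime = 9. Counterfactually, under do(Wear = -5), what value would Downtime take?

do(Wear=-5) replaces the equation Wear = 6 if Heat >= 4 else 2 with the constant Wear = -5.
Scrap = min(Wear, Heat) + 5  [with Wear=-5, Heat=4]  = 0
Output = min(Scrap, Heat) + 2  [with Scrap=0, Heat=4]  = 2
Downtime = Scrap + Wear - Output  [with Scrap=0, Wear=-5, Output=2]  = -7

-7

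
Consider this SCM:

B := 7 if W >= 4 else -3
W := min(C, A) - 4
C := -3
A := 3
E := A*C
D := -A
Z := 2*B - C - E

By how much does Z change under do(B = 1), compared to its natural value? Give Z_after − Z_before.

Intervening sets B = 1 and removes its equation (B := 7 if W >= 4 else -3).
E = A*C  [with A=3, C=-3]  = -9
Z = 2*B - C - E  [with B=1, C=-3, E=-9]  = 14
Without intervention: W = min(C, A) - 4  [with C=-3, A=3]  = -7; E = A*C  [with A=3, C=-3]  = -9; B = 7 if W >= 4 else -3  [with W=-7]  = -3; Z = 2*B - C - E  [with B=-3, C=-3, E=-9]  = 6.
Change = 14 − 6 = 8.

8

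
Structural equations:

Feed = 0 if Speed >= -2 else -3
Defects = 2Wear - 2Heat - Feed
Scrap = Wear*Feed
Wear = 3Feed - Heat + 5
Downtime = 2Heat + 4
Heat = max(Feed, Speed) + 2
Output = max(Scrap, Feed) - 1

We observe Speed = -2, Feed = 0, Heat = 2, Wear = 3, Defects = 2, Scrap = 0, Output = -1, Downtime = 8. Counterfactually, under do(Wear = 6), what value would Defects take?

8

Intervening sets Wear = 6 and removes its equation (Wear = 3Feed - Heat + 5).
Feed = 0 if Speed >= -2 else -3  [with Speed=-2]  = 0
Heat = max(Feed, Speed) + 2  [with Feed=0, Speed=-2]  = 2
Defects = 2Wear - 2Heat - Feed  [with Wear=6, Heat=2, Feed=0]  = 8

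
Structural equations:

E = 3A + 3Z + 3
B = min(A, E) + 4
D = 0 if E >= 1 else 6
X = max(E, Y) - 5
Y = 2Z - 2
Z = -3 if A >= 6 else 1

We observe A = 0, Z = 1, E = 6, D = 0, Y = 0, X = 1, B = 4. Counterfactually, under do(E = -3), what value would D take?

6

The intervention breaks the incoming arrows to E: E = 3A + 3Z + 3 no longer applies, and E = -3.
D = 0 if E >= 1 else 6  [with E=-3]  = 6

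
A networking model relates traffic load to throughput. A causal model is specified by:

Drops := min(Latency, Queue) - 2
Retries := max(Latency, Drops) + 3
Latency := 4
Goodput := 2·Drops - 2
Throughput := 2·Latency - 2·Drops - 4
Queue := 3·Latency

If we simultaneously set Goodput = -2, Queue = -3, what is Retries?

Under do(Goodput = -2, Queue = -3), each intervened variable's structural equation is replaced by its fixed value.
Drops = min(Latency, Queue) - 2  [with Latency=4, Queue=-3]  = -5
Retries = max(Latency, Drops) + 3  [with Latency=4, Drops=-5]  = 7

7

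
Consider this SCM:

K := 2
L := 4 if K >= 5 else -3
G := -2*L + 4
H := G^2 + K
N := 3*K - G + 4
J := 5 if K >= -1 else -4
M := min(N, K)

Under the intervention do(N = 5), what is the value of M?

2

Under do(N=5), the mechanism N := 3*K - G + 4 is discarded; N is fixed at 5.
M = min(N, K)  [with N=5, K=2]  = 2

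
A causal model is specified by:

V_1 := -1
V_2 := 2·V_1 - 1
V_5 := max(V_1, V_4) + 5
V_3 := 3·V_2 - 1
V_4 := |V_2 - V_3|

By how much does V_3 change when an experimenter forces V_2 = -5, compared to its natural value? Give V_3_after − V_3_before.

-6

The intervention breaks the incoming arrows to V_2: V_2 := 2·V_1 - 1 no longer applies, and V_2 = -5.
V_3 = 3·V_2 - 1  [with V_2=-5]  = -16
Without intervention: V_2 = 2·V_1 - 1  [with V_1=-1]  = -3; V_3 = 3·V_2 - 1  [with V_2=-3]  = -10.
Change = -16 − (-10) = -6.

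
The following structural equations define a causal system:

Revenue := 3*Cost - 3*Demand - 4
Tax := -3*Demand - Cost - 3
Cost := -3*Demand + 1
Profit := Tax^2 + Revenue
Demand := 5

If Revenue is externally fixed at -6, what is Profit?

do(Revenue=-6) replaces the equation Revenue := 3*Cost - 3*Demand - 4 with the constant Revenue = -6.
Cost = -3*Demand + 1  [with Demand=5]  = -14
Tax = -3*Demand - Cost - 3  [with Demand=5, Cost=-14]  = -4
Profit = Tax^2 + Revenue  [with Tax=-4, Revenue=-6]  = 10

10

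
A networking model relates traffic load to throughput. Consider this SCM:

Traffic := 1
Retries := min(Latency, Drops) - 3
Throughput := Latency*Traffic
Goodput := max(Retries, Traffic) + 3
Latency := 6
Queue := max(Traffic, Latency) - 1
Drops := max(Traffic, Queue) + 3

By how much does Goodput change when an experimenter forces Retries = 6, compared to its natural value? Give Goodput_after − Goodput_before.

Under do(Retries=6), the mechanism Retries := min(Latency, Drops) - 3 is discarded; Retries is fixed at 6.
Goodput = max(Retries, Traffic) + 3  [with Retries=6, Traffic=1]  = 9
Without intervention: Queue = max(Traffic, Latency) - 1  [with Traffic=1, Latency=6]  = 5; Drops = max(Traffic, Queue) + 3  [with Traffic=1, Queue=5]  = 8; Retries = min(Latency, Drops) - 3  [with Latency=6, Drops=8]  = 3; Goodput = max(Retries, Traffic) + 3  [with Retries=3, Traffic=1]  = 6.
Change = 9 − 6 = 3.

3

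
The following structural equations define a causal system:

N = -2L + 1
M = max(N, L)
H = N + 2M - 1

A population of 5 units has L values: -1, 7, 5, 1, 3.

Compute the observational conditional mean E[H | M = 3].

Conditioning on M=3 selects the 2 unit(s) with L ∈ {-1, 3}. Their H values: 8, 0. Mean = 4.

4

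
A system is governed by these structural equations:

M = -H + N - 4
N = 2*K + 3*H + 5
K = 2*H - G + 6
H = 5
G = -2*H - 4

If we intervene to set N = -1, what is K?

Under do(N=-1), the mechanism N = 2*K + 3*H + 5 is discarded; N is fixed at -1.
Since K is not a descendant of the intervened variable, it is unaffected.
G = -2*H - 4  [with H=5]  = -14
K = 2*H - G + 6  [with H=5, G=-14]  = 30

30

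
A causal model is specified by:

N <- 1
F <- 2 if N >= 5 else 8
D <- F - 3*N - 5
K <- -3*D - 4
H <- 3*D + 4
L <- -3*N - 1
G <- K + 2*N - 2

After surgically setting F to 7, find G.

-1

Under do(F=7), the mechanism F <- 2 if N >= 5 else 8 is discarded; F is fixed at 7.
D = F - 3*N - 5  [with F=7, N=1]  = -1
K = -3*D - 4  [with D=-1]  = -1
G = K + 2*N - 2  [with K=-1, N=1]  = -1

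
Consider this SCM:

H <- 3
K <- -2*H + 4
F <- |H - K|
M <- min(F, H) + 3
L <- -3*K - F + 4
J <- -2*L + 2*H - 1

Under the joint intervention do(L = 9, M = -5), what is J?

-13

Setting L = 9, M = -5 by intervention discards those variables' equations.
J = -2*L + 2*H - 1  [with L=9, H=3]  = -13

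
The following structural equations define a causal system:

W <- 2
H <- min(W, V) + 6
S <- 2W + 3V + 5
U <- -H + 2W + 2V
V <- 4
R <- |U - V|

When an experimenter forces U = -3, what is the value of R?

7

The intervention breaks the incoming arrows to U: U <- -H + 2W + 2V no longer applies, and U = -3.
R = |U - V|  [with U=-3, V=4]  = 7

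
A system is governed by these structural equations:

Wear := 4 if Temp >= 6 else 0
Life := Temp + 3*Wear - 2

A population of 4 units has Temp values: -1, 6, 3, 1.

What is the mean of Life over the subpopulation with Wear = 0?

-1

Observing Wear=0 restricts to units where Wear's equation naturally yields 0: Temp ∈ {-1, 3, 1}. In that subpopulation Life = -3, 1, -1, mean -1.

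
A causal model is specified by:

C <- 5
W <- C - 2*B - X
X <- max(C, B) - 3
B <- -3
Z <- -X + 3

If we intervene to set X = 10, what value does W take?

1

The intervention breaks the incoming arrows to X: X <- max(C, B) - 3 no longer applies, and X = 10.
W = C - 2*B - X  [with C=5, B=-3, X=10]  = 1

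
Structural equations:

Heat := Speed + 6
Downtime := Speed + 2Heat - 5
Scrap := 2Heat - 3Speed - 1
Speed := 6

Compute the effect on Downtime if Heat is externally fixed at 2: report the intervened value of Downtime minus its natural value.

Under do(Heat=2), the mechanism Heat := Speed + 6 is discarded; Heat is fixed at 2.
Downtime = Speed + 2Heat - 5  [with Speed=6, Heat=2]  = 5
Without intervention: Heat = Speed + 6  [with Speed=6]  = 12; Downtime = Speed + 2Heat - 5  [with Speed=6, Heat=12]  = 25.
Change = 5 − 25 = -20.

-20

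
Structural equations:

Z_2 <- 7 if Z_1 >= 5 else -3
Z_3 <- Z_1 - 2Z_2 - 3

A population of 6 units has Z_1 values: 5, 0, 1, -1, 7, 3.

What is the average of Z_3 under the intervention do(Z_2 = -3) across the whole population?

do(Z_2=-3) breaks Z_2's dependence on Z_1. With Z_2=-3 fixed, Z_3 across the units is 8, 3, 4, 2, 10, 6, mean 5.5.

5.5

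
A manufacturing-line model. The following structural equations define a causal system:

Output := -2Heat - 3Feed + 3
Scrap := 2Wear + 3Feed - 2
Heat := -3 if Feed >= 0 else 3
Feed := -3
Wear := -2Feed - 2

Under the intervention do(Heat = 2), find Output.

8

do(Heat=2) replaces the equation Heat := -3 if Feed >= 0 else 3 with the constant Heat = 2.
Output = -2Heat - 3Feed + 3  [with Heat=2, Feed=-3]  = 8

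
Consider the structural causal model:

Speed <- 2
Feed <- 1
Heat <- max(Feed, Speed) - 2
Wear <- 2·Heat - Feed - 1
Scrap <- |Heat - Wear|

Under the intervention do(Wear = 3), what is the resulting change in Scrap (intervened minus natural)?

Intervening sets Wear = 3 and removes its equation (Wear <- 2·Heat - Feed - 1).
Heat = max(Feed, Speed) - 2  [with Feed=1, Speed=2]  = 0
Scrap = |Heat - Wear|  [with Heat=0, Wear=3]  = 3
Without intervention: Heat = max(Feed, Speed) - 2  [with Feed=1, Speed=2]  = 0; Wear = 2·Heat - Feed - 1  [with Heat=0, Feed=1]  = -2; Scrap = |Heat - Wear|  [with Heat=0, Wear=-2]  = 2.
Change = 3 − 2 = 1.

1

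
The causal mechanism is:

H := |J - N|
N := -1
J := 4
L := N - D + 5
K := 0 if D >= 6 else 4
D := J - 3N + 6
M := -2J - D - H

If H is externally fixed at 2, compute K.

The intervention breaks the incoming arrows to H: H := |J - N| no longer applies, and H = 2.
No directed path runs from H to K, so K keeps its natural value.
D = J - 3N + 6  [with J=4, N=-1]  = 13
K = 0 if D >= 6 else 4  [with D=13]  = 0

0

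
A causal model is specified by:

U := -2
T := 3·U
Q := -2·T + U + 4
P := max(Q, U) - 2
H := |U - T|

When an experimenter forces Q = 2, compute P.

0

The intervention breaks the incoming arrows to Q: Q := -2·T + U + 4 no longer applies, and Q = 2.
P = max(Q, U) - 2  [with Q=2, U=-2]  = 0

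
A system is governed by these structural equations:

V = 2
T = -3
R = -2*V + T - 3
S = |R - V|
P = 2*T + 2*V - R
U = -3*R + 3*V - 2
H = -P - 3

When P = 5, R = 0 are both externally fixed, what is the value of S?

2

Under do(P = 5, R = 0), each intervened variable's structural equation is replaced by its fixed value.
S = |R - V|  [with R=0, V=2]  = 2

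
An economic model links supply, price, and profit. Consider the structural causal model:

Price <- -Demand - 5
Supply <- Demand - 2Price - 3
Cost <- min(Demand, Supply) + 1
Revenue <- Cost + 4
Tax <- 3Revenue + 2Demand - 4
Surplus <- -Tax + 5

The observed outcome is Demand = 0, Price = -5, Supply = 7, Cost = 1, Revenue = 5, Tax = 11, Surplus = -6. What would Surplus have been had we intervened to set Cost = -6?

15

The intervention breaks the incoming arrows to Cost: Cost <- min(Demand, Supply) + 1 no longer applies, and Cost = -6.
Revenue = Cost + 4  [with Cost=-6]  = -2
Tax = 3Revenue + 2Demand - 4  [with Revenue=-2, Demand=0]  = -10
Surplus = -Tax + 5  [with Tax=-10]  = 15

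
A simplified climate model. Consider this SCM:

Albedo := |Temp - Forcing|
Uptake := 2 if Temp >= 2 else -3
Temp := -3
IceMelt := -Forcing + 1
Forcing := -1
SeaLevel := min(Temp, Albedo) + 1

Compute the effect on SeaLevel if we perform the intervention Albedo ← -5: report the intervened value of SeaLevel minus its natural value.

-2

Intervening sets Albedo = -5 and removes its equation (Albedo := |Temp - Forcing|).
SeaLevel = min(Temp, Albedo) + 1  [with Temp=-3, Albedo=-5]  = -4
Without intervention: Albedo = |Temp - Forcing|  [with Temp=-3, Forcing=-1]  = 2; SeaLevel = min(Temp, Albedo) + 1  [with Temp=-3, Albedo=2]  = -2.
Change = -4 − (-2) = -2.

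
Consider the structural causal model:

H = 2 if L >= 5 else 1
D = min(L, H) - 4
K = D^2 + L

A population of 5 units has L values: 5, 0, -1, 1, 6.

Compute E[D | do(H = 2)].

-3.2

do(H=2) breaks H's dependence on L. With H=2 fixed, D across the units is -2, -4, -5, -3, -2, mean -3.2.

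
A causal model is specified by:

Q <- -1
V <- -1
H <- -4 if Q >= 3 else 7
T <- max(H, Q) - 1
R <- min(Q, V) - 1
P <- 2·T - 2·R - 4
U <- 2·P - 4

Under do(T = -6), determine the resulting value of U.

-28

The intervention breaks the incoming arrows to T: T <- max(H, Q) - 1 no longer applies, and T = -6.
R = min(Q, V) - 1  [with Q=-1, V=-1]  = -2
P = 2·T - 2·R - 4  [with T=-6, R=-2]  = -12
U = 2·P - 4  [with P=-12]  = -28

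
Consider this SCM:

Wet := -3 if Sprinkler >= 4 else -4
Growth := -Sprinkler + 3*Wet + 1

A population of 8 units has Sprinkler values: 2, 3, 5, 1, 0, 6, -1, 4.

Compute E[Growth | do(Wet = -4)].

do(Wet=-4) breaks Wet's dependence on Sprinkler. With Wet=-4 fixed, Growth across the units is -13, -14, -16, -12, -11, -17, -10, -15, mean -13.5.

-13.5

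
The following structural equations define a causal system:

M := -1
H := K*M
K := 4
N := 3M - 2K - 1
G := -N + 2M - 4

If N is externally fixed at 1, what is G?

The intervention breaks the incoming arrows to N: N := 3M - 2K - 1 no longer applies, and N = 1.
G = -N + 2M - 4  [with N=1, M=-1]  = -7

-7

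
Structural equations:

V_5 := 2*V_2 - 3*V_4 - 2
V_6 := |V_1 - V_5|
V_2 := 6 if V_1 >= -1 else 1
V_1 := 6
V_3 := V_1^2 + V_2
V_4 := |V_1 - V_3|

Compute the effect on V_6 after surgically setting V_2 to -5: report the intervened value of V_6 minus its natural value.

-11

Under do(V_2=-5), the mechanism V_2 := 6 if V_1 >= -1 else 1 is discarded; V_2 is fixed at -5.
V_3 = V_1^2 + V_2  [with V_1=6, V_2=-5]  = 31
V_4 = |V_1 - V_3|  [with V_1=6, V_3=31]  = 25
V_5 = 2*V_2 - 3*V_4 - 2  [with V_2=-5, V_4=25]  = -87
V_6 = |V_1 - V_5|  [with V_1=6, V_5=-87]  = 93
Without intervention: V_2 = 6 if V_1 >= -1 else 1  [with V_1=6]  = 6; V_3 = V_1^2 + V_2  [with V_1=6, V_2=6]  = 42; V_4 = |V_1 - V_3|  [with V_1=6, V_3=42]  = 36; V_5 = 2*V_2 - 3*V_4 - 2  [with V_2=6, V_4=36]  = -98; V_6 = |V_1 - V_5|  [with V_1=6, V_5=-98]  = 104.
Change = 93 − 104 = -11.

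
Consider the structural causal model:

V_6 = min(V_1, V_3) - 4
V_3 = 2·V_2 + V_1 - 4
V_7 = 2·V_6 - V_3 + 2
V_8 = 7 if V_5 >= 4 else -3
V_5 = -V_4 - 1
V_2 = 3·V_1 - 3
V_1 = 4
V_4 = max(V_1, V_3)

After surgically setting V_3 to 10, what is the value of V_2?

9

Under do(V_3=10), the mechanism V_3 = 2·V_2 + V_1 - 4 is discarded; V_3 is fixed at 10.
Since V_2 is not a descendant of the intervened variable, it is unaffected.
V_2 = 3·V_1 - 3  [with V_1=4]  = 9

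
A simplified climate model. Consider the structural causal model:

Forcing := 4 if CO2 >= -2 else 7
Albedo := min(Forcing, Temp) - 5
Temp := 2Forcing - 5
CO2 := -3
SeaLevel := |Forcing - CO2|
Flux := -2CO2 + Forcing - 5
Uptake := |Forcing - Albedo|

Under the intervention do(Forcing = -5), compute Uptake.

15

Under do(Forcing=-5), the mechanism Forcing := 4 if CO2 >= -2 else 7 is discarded; Forcing is fixed at -5.
Temp = 2Forcing - 5  [with Forcing=-5]  = -15
Albedo = min(Forcing, Temp) - 5  [with Forcing=-5, Temp=-15]  = -20
Uptake = |Forcing - Albedo|  [with Forcing=-5, Albedo=-20]  = 15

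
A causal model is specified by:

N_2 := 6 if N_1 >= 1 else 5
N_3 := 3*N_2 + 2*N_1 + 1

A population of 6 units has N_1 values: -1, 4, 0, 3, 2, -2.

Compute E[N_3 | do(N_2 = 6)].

Under do(N_2=6), N_2's equation is replaced by N_2=6 for every unit. Per-unit N_3: 17, 27, 19, 25, 23, 15. Mean = 21.

21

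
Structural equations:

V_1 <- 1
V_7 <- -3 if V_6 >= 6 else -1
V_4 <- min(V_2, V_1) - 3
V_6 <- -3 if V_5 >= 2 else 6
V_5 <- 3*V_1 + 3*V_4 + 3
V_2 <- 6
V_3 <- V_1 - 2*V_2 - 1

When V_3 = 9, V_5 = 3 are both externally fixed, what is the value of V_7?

Under do(V_3 = 9, V_5 = 3), each intervened variable's structural equation is replaced by its fixed value.
V_6 = -3 if V_5 >= 2 else 6  [with V_5=3]  = -3
V_7 = -3 if V_6 >= 6 else -1  [with V_6=-3]  = -1

-1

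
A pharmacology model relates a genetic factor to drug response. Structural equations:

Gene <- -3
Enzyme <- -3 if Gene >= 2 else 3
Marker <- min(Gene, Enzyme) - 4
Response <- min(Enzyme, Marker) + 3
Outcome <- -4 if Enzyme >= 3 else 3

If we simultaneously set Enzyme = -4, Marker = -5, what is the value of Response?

-2

Setting Enzyme = -4, Marker = -5 by intervention discards those variables' equations.
Response = min(Enzyme, Marker) + 3  [with Enzyme=-4, Marker=-5]  = -2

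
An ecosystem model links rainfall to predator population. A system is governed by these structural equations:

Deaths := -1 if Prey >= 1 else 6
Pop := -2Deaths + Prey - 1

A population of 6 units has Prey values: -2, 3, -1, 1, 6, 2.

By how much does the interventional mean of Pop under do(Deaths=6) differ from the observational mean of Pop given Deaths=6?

3

Under do(Deaths=6), Deaths's equation is replaced by Deaths=6 for every unit. Per-unit Pop: -15, -10, -14, -12, -7, -11. Mean = -11.5.
E[Pop|Deaths=6] averages over only the 2 units with Deaths=6 (Prey = -2, -1): Pop = -15, -14, mean -14.5.
Difference = -11.5 − (-14.5) = 3.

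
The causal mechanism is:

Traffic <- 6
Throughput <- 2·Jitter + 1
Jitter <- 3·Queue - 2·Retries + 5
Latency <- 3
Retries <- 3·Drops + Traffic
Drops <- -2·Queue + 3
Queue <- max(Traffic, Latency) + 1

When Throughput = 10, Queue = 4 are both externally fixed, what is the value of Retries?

Under do(Throughput = 10, Queue = 4), each intervened variable's structural equation is replaced by its fixed value.
Drops = -2·Queue + 3  [with Queue=4]  = -5
Retries = 3·Drops + Traffic  [with Drops=-5, Traffic=6]  = -9

-9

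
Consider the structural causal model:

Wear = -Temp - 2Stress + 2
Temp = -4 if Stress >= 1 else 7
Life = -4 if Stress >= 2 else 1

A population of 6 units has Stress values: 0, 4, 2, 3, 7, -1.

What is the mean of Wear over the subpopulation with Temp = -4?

E[Wear|Temp=-4] averages over only the 4 units with Temp=-4 (Stress = 4, 2, 3, 7): Wear = -2, 2, 0, -8, mean -2.

-2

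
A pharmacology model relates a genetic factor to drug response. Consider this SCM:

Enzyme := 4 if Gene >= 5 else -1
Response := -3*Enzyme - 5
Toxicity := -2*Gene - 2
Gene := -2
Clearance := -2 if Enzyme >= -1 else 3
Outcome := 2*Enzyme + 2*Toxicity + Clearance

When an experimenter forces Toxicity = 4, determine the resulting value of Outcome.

4

Under do(Toxicity=4), the mechanism Toxicity := -2*Gene - 2 is discarded; Toxicity is fixed at 4.
Enzyme = 4 if Gene >= 5 else -1  [with Gene=-2]  = -1
Clearance = -2 if Enzyme >= -1 else 3  [with Enzyme=-1]  = -2
Outcome = 2*Enzyme + 2*Toxicity + Clearance  [with Enzyme=-1, Toxicity=4, Clearance=-2]  = 4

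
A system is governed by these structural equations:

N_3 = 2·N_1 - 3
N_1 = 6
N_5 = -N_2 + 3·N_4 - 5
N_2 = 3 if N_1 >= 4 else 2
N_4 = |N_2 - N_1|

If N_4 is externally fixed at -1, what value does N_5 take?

Intervening sets N_4 = -1 and removes its equation (N_4 = |N_2 - N_1|).
N_2 = 3 if N_1 >= 4 else 2  [with N_1=6]  = 3
N_5 = -N_2 + 3·N_4 - 5  [with N_2=3, N_4=-1]  = -11

-11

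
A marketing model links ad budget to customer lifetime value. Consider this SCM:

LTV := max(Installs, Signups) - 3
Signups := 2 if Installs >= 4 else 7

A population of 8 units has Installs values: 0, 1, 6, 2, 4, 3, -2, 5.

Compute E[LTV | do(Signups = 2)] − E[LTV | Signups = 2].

-1.75

Every unit gets Signups=2 under the intervention. LTV values become -1, -1, 3, -1, 1, 0, -1, 2; E[LTV|do(Signups=2)] = 0.25.
E[LTV|Signups=2] averages over only the 3 units with Signups=2 (Installs = 6, 4, 5): LTV = 3, 1, 2, mean 2.
Difference = 0.25 − 2 = -1.75.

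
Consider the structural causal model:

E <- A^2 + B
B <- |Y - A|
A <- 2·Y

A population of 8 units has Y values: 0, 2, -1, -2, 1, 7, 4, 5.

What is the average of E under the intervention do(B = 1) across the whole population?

51

The intervention sets B=1 in all 8 units regardless of Y. Recomputing E per unit gives 1, 17, 5, 17, 5, 197, 65, 101; average 51.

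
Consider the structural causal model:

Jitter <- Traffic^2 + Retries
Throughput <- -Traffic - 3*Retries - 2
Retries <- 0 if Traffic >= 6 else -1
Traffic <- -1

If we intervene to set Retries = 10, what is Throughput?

-31

Under do(Retries=10), the mechanism Retries <- 0 if Traffic >= 6 else -1 is discarded; Retries is fixed at 10.
Throughput = -Traffic - 3*Retries - 2  [with Traffic=-1, Retries=10]  = -31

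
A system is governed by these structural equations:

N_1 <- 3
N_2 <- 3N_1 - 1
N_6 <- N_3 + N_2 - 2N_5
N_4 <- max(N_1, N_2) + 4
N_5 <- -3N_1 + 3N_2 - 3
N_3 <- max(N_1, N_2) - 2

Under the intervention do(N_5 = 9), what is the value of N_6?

-4

The intervention breaks the incoming arrows to N_5: N_5 <- -3N_1 + 3N_2 - 3 no longer applies, and N_5 = 9.
N_2 = 3N_1 - 1  [with N_1=3]  = 8
N_3 = max(N_1, N_2) - 2  [with N_1=3, N_2=8]  = 6
N_6 = N_3 + N_2 - 2N_5  [with N_3=6, N_2=8, N_5=9]  = -4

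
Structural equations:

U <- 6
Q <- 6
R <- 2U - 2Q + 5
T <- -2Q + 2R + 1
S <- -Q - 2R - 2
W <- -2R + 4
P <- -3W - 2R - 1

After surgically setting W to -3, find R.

do(W=-3) replaces the equation W <- -2R + 4 with the constant W = -3.
R is not downstream of the intervention, so its value is determined by the original equations.
R = 2U - 2Q + 5  [with U=6, Q=6]  = 5

5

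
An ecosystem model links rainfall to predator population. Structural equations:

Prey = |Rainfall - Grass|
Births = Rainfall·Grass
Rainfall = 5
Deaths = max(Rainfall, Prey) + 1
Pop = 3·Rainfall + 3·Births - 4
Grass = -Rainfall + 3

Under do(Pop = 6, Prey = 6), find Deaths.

7

Under do(Pop = 6, Prey = 6), each intervened variable's structural equation is replaced by its fixed value.
Deaths = max(Rainfall, Prey) + 1  [with Rainfall=5, Prey=6]  = 7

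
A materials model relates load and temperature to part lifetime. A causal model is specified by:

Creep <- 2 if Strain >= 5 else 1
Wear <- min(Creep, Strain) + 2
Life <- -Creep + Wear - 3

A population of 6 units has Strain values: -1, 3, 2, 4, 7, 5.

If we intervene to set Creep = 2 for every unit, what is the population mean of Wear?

3.5

Under do(Creep=2), Creep's equation is replaced by Creep=2 for every unit. Per-unit Wear: 1, 4, 4, 4, 4, 4. Mean = 3.5.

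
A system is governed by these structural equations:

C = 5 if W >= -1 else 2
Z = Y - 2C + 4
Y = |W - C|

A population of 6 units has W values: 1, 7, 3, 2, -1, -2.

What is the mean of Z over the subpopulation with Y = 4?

1

E[Z|Y=4] averages over only the 2 units with Y=4 (W = 1, -2): Z = -2, 4, mean 1.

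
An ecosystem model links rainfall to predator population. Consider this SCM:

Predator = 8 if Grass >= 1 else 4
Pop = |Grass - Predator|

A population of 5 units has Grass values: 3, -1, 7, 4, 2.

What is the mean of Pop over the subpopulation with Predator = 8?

Observing Predator=8 restricts to units where Predator's equation naturally yields 8: Grass ∈ {3, 7, 4, 2}. In that subpopulation Pop = 5, 1, 4, 6, mean 4.

4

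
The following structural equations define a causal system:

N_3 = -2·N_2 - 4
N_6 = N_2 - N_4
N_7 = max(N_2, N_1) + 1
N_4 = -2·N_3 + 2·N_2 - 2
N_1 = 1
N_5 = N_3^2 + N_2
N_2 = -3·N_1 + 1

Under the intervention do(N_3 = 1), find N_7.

The intervention breaks the incoming arrows to N_3: N_3 = -2·N_2 - 4 no longer applies, and N_3 = 1.
N_7 is not downstream of the intervention, so its value is determined by the original equations.
N_2 = -3·N_1 + 1  [with N_1=1]  = -2
N_7 = max(N_2, N_1) + 1  [with N_2=-2, N_1=1]  = 2

2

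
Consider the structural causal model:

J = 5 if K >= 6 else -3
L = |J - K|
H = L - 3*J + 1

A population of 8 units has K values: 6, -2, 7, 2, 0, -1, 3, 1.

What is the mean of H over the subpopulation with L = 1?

Observing L=1 restricts to units where L's equation naturally yields 1: K ∈ {6, -2}. In that subpopulation H = -13, 11, mean -1.

-1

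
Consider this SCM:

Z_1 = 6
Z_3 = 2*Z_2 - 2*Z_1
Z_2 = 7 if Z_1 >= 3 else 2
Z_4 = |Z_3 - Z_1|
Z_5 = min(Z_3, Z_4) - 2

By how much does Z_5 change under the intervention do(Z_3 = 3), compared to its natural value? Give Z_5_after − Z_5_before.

1

do(Z_3=3) replaces the equation Z_3 = 2*Z_2 - 2*Z_1 with the constant Z_3 = 3.
Z_4 = |Z_3 - Z_1|  [with Z_3=3, Z_1=6]  = 3
Z_5 = min(Z_3, Z_4) - 2  [with Z_3=3, Z_4=3]  = 1
Without intervention: Z_2 = 7 if Z_1 >= 3 else 2  [with Z_1=6]  = 7; Z_3 = 2*Z_2 - 2*Z_1  [with Z_2=7, Z_1=6]  = 2; Z_4 = |Z_3 - Z_1|  [with Z_3=2, Z_1=6]  = 4; Z_5 = min(Z_3, Z_4) - 2  [with Z_3=2, Z_4=4]  = 0.
Change = 1 − 0 = 1.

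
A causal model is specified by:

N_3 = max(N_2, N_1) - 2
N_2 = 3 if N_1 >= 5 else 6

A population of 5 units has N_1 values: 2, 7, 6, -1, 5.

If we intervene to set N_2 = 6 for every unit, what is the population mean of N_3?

do(N_2=6) breaks N_2's dependence on N_1. With N_2=6 fixed, N_3 across the units is 4, 5, 4, 4, 4, mean 4.2.

4.2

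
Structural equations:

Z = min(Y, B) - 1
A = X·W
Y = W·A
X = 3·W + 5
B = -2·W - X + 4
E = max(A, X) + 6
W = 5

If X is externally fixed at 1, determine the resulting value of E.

Under do(X=1), the mechanism X = 3·W + 5 is discarded; X is fixed at 1.
A = X·W  [with X=1, W=5]  = 5
E = max(A, X) + 6  [with A=5, X=1]  = 11

11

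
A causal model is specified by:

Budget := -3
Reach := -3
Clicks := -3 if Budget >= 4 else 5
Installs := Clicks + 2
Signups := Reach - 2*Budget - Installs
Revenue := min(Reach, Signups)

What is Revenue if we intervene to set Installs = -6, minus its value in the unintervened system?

1

Under do(Installs=-6), the mechanism Installs := Clicks + 2 is discarded; Installs is fixed at -6.
Signups = Reach - 2*Budget - Installs  [with Reach=-3, Budget=-3, Installs=-6]  = 9
Revenue = min(Reach, Signups)  [with Reach=-3, Signups=9]  = -3
Without intervention: Clicks = -3 if Budget >= 4 else 5  [with Budget=-3]  = 5; Installs = Clicks + 2  [with Clicks=5]  = 7; Signups = Reach - 2*Budget - Installs  [with Reach=-3, Budget=-3, Installs=7]  = -4; Revenue = min(Reach, Signups)  [with Reach=-3, Signups=-4]  = -4.
Change = -3 − (-4) = 1.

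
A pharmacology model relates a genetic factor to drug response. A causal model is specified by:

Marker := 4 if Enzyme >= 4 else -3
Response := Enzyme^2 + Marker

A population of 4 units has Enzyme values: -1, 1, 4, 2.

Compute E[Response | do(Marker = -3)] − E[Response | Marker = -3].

do(Marker=-3) breaks Marker's dependence on Enzyme. With Marker=-3 fixed, Response across the units is -2, -2, 13, 1, mean 2.5.
Observing Marker=-3 restricts to units where Marker's equation naturally yields -3: Enzyme ∈ {-1, 1, 2}. In that subpopulation Response = -2, -2, 1, mean -1.
Difference = 2.5 − (-1) = 3.5.

3.5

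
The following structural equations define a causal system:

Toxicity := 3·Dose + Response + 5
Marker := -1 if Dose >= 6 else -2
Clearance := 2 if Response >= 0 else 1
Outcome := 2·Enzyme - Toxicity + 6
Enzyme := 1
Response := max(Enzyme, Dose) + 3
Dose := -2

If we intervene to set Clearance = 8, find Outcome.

5

Intervening sets Clearance = 8 and removes its equation (Clearance := 2 if Response >= 0 else 1).
No directed path runs from Clearance to Outcome, so Outcome keeps its natural value.
Response = max(Enzyme, Dose) + 3  [with Enzyme=1, Dose=-2]  = 4
Toxicity = 3·Dose + Response + 5  [with Dose=-2, Response=4]  = 3
Outcome = 2·Enzyme - Toxicity + 6  [with Enzyme=1, Toxicity=3]  = 5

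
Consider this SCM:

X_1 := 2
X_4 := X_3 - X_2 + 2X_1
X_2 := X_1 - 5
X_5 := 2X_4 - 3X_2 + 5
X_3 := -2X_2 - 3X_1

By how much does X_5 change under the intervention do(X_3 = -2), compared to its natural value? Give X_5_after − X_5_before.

do(X_3=-2) replaces the equation X_3 := -2X_2 - 3X_1 with the constant X_3 = -2.
X_2 = X_1 - 5  [with X_1=2]  = -3
X_4 = X_3 - X_2 + 2X_1  [with X_3=-2, X_2=-3, X_1=2]  = 5
X_5 = 2X_4 - 3X_2 + 5  [with X_4=5, X_2=-3]  = 24
Without intervention: X_2 = X_1 - 5  [with X_1=2]  = -3; X_3 = -2X_2 - 3X_1  [with X_2=-3, X_1=2]  = 0; X_4 = X_3 - X_2 + 2X_1  [with X_3=0, X_2=-3, X_1=2]  = 7; X_5 = 2X_4 - 3X_2 + 5  [with X_4=7, X_2=-3]  = 28.
Change = 24 − 28 = -4.

-4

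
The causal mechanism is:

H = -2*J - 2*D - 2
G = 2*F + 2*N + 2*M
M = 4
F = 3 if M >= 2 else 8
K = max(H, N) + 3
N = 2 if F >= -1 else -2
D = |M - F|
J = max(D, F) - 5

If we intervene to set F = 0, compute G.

12

do(F=0) replaces the equation F = 3 if M >= 2 else 8 with the constant F = 0.
N = 2 if F >= -1 else -2  [with F=0]  = 2
G = 2*F + 2*N + 2*M  [with F=0, N=2, M=4]  = 12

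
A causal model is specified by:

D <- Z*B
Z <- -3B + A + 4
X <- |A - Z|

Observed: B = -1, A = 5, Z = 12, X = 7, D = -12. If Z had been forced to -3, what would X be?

8

The intervention breaks the incoming arrows to Z: Z <- -3B + A + 4 no longer applies, and Z = -3.
X = |A - Z|  [with A=5, Z=-3]  = 8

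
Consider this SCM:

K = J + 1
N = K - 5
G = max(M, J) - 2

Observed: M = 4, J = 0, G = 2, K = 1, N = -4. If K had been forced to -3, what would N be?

-8

Intervening sets K = -3 and removes its equation (K = J + 1).
N = K - 5  [with K=-3]  = -8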